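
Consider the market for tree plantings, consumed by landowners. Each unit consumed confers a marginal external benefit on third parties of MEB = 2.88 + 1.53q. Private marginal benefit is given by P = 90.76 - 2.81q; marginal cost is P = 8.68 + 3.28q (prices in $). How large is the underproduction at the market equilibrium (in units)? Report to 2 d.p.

Market equilibrium (private): 8.68 + 3.28q = 90.76 - 2.81q → q_m = 13.4778.
Social marginal benefit = demand + MEB = 93.64 - 1.28q.
Set SMB = MC: 93.64 - 1.28q = 8.68 + 3.28q → q* = 18.6316.
Gap = |13.4778 − 18.6316| = 5.1538.

5.15 units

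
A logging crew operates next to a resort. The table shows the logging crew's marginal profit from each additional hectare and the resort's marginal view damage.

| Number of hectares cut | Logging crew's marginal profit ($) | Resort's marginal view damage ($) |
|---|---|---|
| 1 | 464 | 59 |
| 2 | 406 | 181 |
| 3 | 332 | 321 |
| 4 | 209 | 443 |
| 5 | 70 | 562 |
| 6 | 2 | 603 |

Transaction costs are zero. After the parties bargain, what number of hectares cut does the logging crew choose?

Bargaining reaches the level where marginal profit last exceeds marginal view damage.
That holds through level 3 (332 ≥ 321) but not at 4 (209 < 443).

3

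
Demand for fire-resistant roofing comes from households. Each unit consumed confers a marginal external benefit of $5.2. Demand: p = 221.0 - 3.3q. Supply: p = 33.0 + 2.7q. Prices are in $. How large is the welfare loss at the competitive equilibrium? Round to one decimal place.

DWL = $2.3

Market equilibrium (private): 33.0 + 2.7q = 221.0 - 3.3q → q_m = 31.3333.
Social marginal benefit = demand + MEB = 226.2 - 3.3q.
Set SMB = MC: 226.2 - 3.3q = 33.0 + 2.7q → q* = 32.2000.
Between q* and q_m the wedge SMB − MC runs linearly from 0 to MEB(q_m), so the loss is a triangle.
DWL = ½ × 0.8667 × 5.2000 = 2.2534.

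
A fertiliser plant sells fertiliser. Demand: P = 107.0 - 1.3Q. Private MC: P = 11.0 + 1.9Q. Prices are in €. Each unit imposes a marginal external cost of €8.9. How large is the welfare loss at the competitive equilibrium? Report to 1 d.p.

DWL = €12.4

Market equilibrium (private): 11.0 + 1.9Q = 107.0 - 1.3Q → Q_m = 30.0000.
Social marginal cost = private MC + MEC = 19.9 + 1.9Q.
Set SMC = demand: 19.9 + 1.9Q = 107.0 - 1.3Q → Q* = 27.2188.
The loss is the area between SMC and demand from Q* to Q_m; with linear curves that's a triangle of height MEC(Q_m).
DWL = ½ × 2.7812 × 8.9000 = 12.3763.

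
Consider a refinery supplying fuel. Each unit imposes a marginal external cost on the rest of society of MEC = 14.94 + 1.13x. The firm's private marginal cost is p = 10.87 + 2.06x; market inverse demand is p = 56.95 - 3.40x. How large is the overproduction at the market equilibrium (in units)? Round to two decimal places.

Market equilibrium (private): 10.87 + 2.06x = 56.95 - 3.40x → x_m = 8.4396.
Social marginal cost = private MC + MEC = 25.81 + 3.19x.
Set SMC = demand: 25.81 + 3.19x = 56.95 - 3.40x → x* = 4.7253.
Gap = |8.4396 − 4.7253| = 3.7143.

3.71 units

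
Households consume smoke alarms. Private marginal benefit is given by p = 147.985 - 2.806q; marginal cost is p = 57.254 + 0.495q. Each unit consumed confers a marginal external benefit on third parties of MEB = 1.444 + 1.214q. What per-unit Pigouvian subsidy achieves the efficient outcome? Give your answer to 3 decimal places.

subsidy = 55.062 per unit

Social marginal benefit = demand + MEB = 149.429 - 1.592q.
Set SMB = MC: 149.429 - 1.592q = 57.254 + 0.495q → q* = 44.1663.
The Pigouvian subsidy equals MEB at q*: 1.444 + 1.214×44.1663 = 55.0619.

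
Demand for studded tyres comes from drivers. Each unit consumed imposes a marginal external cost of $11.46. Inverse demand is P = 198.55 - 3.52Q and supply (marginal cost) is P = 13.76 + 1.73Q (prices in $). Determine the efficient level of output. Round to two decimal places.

Q* = 33.02

Social marginal benefit = demand − MEC = 187.09 - 3.52Q.
Set SMB = MC: 187.09 - 3.52Q = 13.76 + 1.73Q → Q* = 33.0152.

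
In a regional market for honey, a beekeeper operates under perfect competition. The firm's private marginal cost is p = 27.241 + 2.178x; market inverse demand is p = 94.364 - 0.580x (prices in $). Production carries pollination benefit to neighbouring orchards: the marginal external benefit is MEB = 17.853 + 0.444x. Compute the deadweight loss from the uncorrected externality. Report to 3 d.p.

Market equilibrium (private): 27.241 + 2.178x = 94.364 - 0.580x → x_m = 24.3376.
Social marginal cost = private MC − MEB = 9.388 + 1.734x.
Set SMC = demand: 9.388 + 1.734x = 94.364 - 0.580x → x* = 36.7226.
Between x* and x_m the wedge demand − SMC runs linearly from 0 to MEB(x_m), so the loss is a triangle.
DWL = ½ × 12.3850 × 28.6589 = 177.4702.

DWL = $177.470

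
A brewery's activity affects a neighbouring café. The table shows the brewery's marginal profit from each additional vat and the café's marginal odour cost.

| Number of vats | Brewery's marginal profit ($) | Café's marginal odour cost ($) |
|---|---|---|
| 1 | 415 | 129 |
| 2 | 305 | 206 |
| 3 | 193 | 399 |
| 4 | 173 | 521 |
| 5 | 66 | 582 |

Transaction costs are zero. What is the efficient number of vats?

Bargaining reaches the level where marginal profit last exceeds marginal odour cost.
That holds through level 2 (305 ≥ 206) but not at 3 (193 < 399).

2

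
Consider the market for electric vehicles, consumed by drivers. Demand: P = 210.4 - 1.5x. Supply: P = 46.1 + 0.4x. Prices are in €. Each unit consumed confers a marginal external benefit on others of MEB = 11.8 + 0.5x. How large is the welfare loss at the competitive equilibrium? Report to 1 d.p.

Market equilibrium (private): 46.1 + 0.4x = 210.4 - 1.5x → x_m = 86.4737.
Social marginal benefit = demand + MEB = 222.2 - x.
Set SMB = MC: 222.2 - x = 46.1 + 0.4x → x* = 125.7857.
The welfare-loss triangle has base |x_m − x*| and height MEB(x_m) (the vertical gap between SMB and MC is zero at x* and MEB at x_m).
DWL = ½ × 39.3120 × 55.0368 = 1081.8033.

DWL = €1081.8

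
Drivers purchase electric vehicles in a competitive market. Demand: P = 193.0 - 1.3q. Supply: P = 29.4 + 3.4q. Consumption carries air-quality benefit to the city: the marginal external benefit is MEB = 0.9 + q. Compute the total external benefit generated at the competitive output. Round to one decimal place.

Market equilibrium (private): 29.4 + 3.4q = 193.0 - 1.3q → q_m = 34.8085.
Total external benefit = ∫₀^{q_m} (0.9 + 1.0q) dq = 0.9×34.8085 + ½×1.0×34.8085² = 637.1435.

637.1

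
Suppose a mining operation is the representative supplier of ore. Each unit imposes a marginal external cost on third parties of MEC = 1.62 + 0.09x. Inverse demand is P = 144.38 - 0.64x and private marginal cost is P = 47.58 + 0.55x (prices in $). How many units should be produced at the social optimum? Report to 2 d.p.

x* = 74.36

Social marginal cost = private MC + MEC = 49.20 + 0.64x.
Set SMC = demand: 49.20 + 0.64x = 144.38 - 0.64x → x* = 74.3594.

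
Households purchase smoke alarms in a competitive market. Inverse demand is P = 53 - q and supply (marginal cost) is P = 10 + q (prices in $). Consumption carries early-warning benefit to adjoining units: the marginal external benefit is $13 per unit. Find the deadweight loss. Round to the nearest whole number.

DWL = $42

Market equilibrium (private): 10 + q = 53 - q → q_m = 21.5000.
Social marginal benefit = demand + MEB = 66 - q.
Set SMB = MC: 66 - q = 10 + q → q* = 28.0000.
Between q* and q_m the wedge SMB − MC runs linearly from 0 to MEB(q_m), so the loss is a triangle.
DWL = ½ × 6.5000 × 13.0000 = 42.2500.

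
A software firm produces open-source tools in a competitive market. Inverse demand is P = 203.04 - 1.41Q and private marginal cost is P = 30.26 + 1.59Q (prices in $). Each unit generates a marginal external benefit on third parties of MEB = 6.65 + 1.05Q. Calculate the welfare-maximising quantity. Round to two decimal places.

Q* = 92.02

Social marginal cost = private MC − MEB = 23.61 + 0.54Q.
Set SMC = demand: 23.61 + 0.54Q = 203.04 - 1.41Q → Q* = 92.0154.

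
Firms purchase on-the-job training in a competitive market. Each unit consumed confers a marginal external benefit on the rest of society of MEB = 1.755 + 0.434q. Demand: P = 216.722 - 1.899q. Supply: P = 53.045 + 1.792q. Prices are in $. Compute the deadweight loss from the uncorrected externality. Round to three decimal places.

DWL = $67.705

Market equilibrium (private): 53.045 + 1.792q = 216.722 - 1.899q → q_m = 44.3449.
Social marginal benefit = demand + MEB = 218.477 - 1.465q.
Set SMB = MC: 218.477 - 1.465q = 53.045 + 1.792q → q* = 50.7928.
Between q* and q_m the wedge SMB − MC runs linearly from 0 to MEB(q_m), so the loss is a triangle.
DWL = ½ × 6.4479 × 21.0007 = 67.7052.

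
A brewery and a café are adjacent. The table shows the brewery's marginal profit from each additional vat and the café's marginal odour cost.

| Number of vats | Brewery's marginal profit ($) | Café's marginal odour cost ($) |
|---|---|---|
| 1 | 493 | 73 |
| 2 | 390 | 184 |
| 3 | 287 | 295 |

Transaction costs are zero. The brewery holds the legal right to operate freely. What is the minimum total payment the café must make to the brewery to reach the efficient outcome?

$287

Left alone the brewery would choose level 3 (marginal profit stays positive).
Efficient level: k* = 2 (marginal profit ≥ marginal odour cost through 2).
The café must at least cover the brewery's forgone profit from cutting 3→2: 287 = 287.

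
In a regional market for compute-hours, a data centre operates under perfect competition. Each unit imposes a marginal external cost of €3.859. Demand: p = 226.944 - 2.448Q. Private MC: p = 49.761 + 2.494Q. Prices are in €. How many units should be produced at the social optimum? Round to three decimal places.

Q* = 35.072

Social marginal cost = private MC + MEC = 53.620 + 2.494Q.
Set SMC = demand: 53.620 + 2.494Q = 226.944 - 2.448Q → Q* = 35.0716.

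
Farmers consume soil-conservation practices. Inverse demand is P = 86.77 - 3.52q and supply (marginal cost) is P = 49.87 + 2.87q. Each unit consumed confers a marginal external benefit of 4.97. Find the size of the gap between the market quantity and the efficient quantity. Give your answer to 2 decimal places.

Market equilibrium (private): 49.87 + 2.87q = 86.77 - 3.52q → q_m = 5.7746.
Social marginal benefit = demand + MEB = 91.74 - 3.52q.
Set SMB = MC: 91.74 - 3.52q = 49.87 + 2.87q → q* = 6.5524.
Gap = |5.7746 − 6.5524| = 0.7778.

0.78 units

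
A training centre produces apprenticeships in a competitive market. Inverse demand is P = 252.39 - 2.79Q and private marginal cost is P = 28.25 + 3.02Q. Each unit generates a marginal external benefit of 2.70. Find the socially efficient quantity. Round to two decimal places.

Social marginal cost = private MC − MEB = 25.55 + 3.02Q.
Set SMC = demand: 25.55 + 3.02Q = 252.39 - 2.79Q → Q* = 39.0430.

Q* = 39.04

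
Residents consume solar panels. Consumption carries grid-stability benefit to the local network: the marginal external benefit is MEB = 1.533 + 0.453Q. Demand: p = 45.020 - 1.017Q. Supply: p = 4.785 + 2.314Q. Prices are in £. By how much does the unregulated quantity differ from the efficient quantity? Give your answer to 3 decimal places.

2.434 units

Market equilibrium (private): 4.785 + 2.314Q = 45.020 - 1.017Q → Q_m = 12.0790.
Social marginal benefit = demand + MEB = 46.553 - 0.564Q.
Set SMB = MC: 46.553 - 0.564Q = 4.785 + 2.314Q → Q* = 14.5129.
Gap = |12.0790 − 14.5129| = 2.4339.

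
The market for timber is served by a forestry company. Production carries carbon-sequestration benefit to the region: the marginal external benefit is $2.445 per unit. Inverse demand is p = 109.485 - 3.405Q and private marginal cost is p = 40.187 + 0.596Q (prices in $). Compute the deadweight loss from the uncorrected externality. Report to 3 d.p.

Market equilibrium (private): 40.187 + 0.596Q = 109.485 - 3.405Q → Q_m = 17.3202.
Social marginal cost = private MC − MEB = 37.742 + 0.596Q.
Set SMC = demand: 37.742 + 0.596Q = 109.485 - 3.405Q → Q* = 17.9313.
The welfare-loss triangle has base |Q_m − Q*| and height MEB(Q_m) (the vertical gap between SMC and demand is zero at Q* and MEB at Q_m).
DWL = ½ × 0.6111 × 2.4450 = 0.7471.

DWL = $0.747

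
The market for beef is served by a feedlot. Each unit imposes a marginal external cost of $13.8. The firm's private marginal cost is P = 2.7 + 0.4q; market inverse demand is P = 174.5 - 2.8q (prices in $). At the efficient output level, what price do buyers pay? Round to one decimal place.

Social marginal cost = private MC + MEC = 16.5 + 0.4q.
Set SMC = demand: 16.5 + 0.4q = 174.5 - 2.8q → q* = 49.3750.
Consumer price on the demand curve at q*: 174.5 − 2.8×49.3750 = 36.2500.

P = $36.3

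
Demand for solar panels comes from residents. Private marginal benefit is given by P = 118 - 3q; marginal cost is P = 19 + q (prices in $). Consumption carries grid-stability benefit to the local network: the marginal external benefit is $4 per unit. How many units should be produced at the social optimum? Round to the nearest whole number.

Social marginal benefit = demand + MEB = 122 - 3q.
Set SMB = MC: 122 - 3q = 19 + q → q* = 25.7500.

q* = 26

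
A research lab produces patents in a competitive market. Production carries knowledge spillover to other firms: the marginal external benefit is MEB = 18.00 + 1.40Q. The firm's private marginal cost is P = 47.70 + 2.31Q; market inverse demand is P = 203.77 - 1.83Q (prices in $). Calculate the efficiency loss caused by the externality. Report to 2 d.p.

DWL = $914.13

Market equilibrium (private): 47.70 + 2.31Q = 203.77 - 1.83Q → Q_m = 37.6981.
Social marginal cost = private MC − MEB = 29.70 + 0.91Q.
Set SMC = demand: 29.70 + 0.91Q = 203.77 - 1.83Q → Q* = 63.5292.
Height of the DWL triangle at Q_m is demand(Q_m) − SMC(Q_m) = MEB(Q_m) = 70.7773.
DWL = ½ × 25.8311 × 70.7773 = 914.1278.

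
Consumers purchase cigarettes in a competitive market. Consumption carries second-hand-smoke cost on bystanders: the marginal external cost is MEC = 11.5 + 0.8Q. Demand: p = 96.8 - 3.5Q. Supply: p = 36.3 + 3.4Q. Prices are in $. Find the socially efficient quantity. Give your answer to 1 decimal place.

Q* = 6.4

Social marginal benefit = demand − MEC = 85.3 - 4.3Q.
Set SMB = MC: 85.3 - 4.3Q = 36.3 + 3.4Q → Q* = 6.3636.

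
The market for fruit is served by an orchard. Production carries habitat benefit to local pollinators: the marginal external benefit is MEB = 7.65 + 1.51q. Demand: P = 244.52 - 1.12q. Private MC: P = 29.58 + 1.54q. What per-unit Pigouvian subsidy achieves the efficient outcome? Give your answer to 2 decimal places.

Social marginal cost = private MC − MEB = 21.93 + 0.03q.
Set SMC = demand: 21.93 + 0.03q = 244.52 - 1.12q → q* = 193.5565.
The Pigouvian subsidy equals MEB at q*: 7.65 + 1.51×193.5565 = 299.9203.

subsidy = 299.92 per unit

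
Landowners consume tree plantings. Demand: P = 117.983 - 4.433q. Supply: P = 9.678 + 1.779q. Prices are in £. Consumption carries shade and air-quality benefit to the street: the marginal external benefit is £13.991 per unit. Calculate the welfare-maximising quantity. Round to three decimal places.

Social marginal benefit = demand + MEB = 131.974 - 4.433q.
Set SMB = MC: 131.974 - 4.433q = 9.678 + 1.779q → q* = 19.6871.

q* = 19.687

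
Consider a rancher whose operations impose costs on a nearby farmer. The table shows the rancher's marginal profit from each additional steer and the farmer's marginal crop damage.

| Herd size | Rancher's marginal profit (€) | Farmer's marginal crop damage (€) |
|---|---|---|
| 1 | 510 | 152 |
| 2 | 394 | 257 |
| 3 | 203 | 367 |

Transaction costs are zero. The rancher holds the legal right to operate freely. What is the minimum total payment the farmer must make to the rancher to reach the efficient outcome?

€203

Left alone the rancher would choose level 3 (marginal profit stays positive).
Efficient level: k* = 2 (marginal profit ≥ marginal crop damage through 2).
The farmer must at least cover the rancher's forgone profit from cutting 3→2: 203 = 203.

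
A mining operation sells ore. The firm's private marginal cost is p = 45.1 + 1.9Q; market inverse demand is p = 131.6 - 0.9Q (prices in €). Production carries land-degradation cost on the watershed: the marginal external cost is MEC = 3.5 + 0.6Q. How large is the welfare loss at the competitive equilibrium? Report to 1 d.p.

DWL = €71.4

Market equilibrium (private): 45.1 + 1.9Q = 131.6 - 0.9Q → Q_m = 30.8929.
Social marginal cost = private MC + MEC = 48.6 + 2.5Q.
Set SMC = demand: 48.6 + 2.5Q = 131.6 - 0.9Q → Q* = 24.4118.
Height of the DWL triangle at Q_m is SMC(Q_m) − demand(Q_m) = MEC(Q_m) = 22.0357.
DWL = ½ × 6.4811 × 22.0357 = 71.4078.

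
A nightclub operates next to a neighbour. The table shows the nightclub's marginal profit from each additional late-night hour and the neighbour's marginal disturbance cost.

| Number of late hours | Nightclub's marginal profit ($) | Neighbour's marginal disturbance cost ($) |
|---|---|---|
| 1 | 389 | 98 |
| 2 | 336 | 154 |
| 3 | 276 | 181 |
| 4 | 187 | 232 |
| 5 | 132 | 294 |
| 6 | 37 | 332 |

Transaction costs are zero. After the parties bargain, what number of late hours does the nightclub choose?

Bargaining reaches the level where marginal profit last exceeds marginal disturbance cost.
That holds through level 3 (276 ≥ 181) but not at 4 (187 < 232).

3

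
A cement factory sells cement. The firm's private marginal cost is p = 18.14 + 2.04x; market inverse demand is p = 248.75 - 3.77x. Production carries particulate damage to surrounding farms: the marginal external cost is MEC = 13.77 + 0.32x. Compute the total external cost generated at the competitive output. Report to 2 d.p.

798.63

Market equilibrium (private): 18.14 + 2.04x = 248.75 - 3.77x → x_m = 39.6919.
Total external cost = ∫₀^{x_m} (13.77 + 0.32x) dx = 13.77×39.6919 + ½×0.32×39.6919² = 798.6290.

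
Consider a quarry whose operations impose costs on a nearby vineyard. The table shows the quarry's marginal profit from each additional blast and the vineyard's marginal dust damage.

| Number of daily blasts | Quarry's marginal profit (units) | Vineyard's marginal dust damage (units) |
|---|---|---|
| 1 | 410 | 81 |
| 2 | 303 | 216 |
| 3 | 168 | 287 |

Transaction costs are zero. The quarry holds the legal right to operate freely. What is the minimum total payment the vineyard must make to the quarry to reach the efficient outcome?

168

Left alone the quarry would choose level 3 (marginal profit stays positive).
Efficient level: k* = 2 (marginal profit ≥ marginal dust damage through 2).
The vineyard must at least cover the quarry's forgone profit from cutting 3→2: 168 = 168.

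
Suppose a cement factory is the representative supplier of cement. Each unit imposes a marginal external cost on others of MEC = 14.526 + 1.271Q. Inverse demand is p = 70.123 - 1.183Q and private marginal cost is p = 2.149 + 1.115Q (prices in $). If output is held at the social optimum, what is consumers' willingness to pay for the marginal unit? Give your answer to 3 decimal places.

P = $52.407

Social marginal cost = private MC + MEC = 16.675 + 2.386Q.
Set SMC = demand: 16.675 + 2.386Q = 70.123 - 1.183Q → Q* = 14.9756.
Consumer price on the demand curve at Q*: 70.123 − 1.183×14.9756 = 52.4069.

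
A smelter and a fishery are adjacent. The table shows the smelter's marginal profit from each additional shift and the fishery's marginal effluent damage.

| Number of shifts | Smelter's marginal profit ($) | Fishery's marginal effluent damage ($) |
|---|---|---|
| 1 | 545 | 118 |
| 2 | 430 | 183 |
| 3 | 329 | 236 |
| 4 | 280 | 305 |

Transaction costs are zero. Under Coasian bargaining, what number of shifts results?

Bargaining reaches the level where marginal profit last exceeds marginal effluent damage.
That holds through level 3 (329 ≥ 236) but not at 4 (280 < 305).

3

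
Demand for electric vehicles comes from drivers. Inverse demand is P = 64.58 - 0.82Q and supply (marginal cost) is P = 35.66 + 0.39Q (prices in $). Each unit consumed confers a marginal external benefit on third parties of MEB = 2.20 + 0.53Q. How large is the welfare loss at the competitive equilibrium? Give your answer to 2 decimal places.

DWL = $162.53

Market equilibrium (private): 35.66 + 0.39Q = 64.58 - 0.82Q → Q_m = 23.9008.
Social marginal benefit = demand + MEB = 66.78 - 0.29Q.
Set SMB = MC: 66.78 - 0.29Q = 35.66 + 0.39Q → Q* = 45.7647.
The welfare-loss triangle has base |Q_m − Q*| and height MEB(Q_m) (the vertical gap between SMB and MC is zero at Q* and MEB at Q_m).
DWL = ½ × 21.8639 × 14.8674 = 162.5297.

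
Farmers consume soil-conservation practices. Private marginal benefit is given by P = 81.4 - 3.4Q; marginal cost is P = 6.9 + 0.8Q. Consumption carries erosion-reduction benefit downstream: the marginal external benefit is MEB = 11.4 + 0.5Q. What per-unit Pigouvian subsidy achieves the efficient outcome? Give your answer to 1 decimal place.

subsidy = 23.0 per unit

Social marginal benefit = demand + MEB = 92.8 - 2.9Q.
Set SMB = MC: 92.8 - 2.9Q = 6.9 + 0.8Q → Q* = 23.2162.
The Pigouvian subsidy equals MEB at Q*: 11.4 + 0.5×23.2162 = 23.0081.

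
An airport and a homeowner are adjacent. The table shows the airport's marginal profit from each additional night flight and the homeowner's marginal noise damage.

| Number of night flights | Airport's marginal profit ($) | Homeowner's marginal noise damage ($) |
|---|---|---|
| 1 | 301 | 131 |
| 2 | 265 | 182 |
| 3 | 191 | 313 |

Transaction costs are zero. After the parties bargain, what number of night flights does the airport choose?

2

Bargaining reaches the level where marginal profit last exceeds marginal noise damage.
That holds through level 2 (265 ≥ 182) but not at 3 (191 < 313).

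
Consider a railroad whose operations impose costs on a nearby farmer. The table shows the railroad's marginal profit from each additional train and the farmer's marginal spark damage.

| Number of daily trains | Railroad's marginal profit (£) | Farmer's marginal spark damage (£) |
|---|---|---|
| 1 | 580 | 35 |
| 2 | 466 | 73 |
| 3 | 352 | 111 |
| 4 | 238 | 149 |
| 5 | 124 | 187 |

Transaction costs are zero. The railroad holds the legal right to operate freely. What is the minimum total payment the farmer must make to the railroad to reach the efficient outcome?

Left alone the railroad would choose level 5 (marginal profit stays positive).
Efficient level: k* = 4 (marginal profit ≥ marginal spark damage through 4).
The farmer must at least cover the railroad's forgone profit from cutting 5→4: 124 = 124.

£124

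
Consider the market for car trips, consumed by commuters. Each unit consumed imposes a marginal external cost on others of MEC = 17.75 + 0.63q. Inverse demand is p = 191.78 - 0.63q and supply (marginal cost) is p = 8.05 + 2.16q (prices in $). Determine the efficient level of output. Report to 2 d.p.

q* = 48.53

Social marginal benefit = demand − MEC = 174.03 - 1.26q.
Set SMB = MC: 174.03 - 1.26q = 8.05 + 2.16q → q* = 48.5322.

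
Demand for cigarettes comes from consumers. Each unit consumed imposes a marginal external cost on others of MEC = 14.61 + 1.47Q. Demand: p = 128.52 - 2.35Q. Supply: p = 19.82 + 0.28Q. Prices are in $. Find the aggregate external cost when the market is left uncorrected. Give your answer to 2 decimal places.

Market equilibrium (private): 19.82 + 0.28Q = 128.52 - 2.35Q → Q_m = 41.3308.
Total external cost = ∫₀^{Q_m} (14.61 + 1.47Q) dQ = 14.61×41.3308 + ½×1.47×41.3308² = 1859.3957.

$1859.40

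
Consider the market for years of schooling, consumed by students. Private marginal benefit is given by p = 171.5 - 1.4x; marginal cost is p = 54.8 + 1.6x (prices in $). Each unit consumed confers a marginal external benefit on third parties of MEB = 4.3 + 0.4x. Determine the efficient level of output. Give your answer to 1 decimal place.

x* = 46.5

Social marginal benefit = demand + MEB = 175.8 - x.
Set SMB = MC: 175.8 - x = 54.8 + 1.6x → x* = 46.5385.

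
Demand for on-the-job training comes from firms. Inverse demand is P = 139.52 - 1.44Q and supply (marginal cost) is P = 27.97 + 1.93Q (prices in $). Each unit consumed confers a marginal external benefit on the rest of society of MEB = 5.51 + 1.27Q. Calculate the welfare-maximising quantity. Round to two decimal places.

Social marginal benefit = demand + MEB = 145.03 - 0.17Q.
Set SMB = MC: 145.03 - 0.17Q = 27.97 + 1.93Q → Q* = 55.7429.

Q* = 55.74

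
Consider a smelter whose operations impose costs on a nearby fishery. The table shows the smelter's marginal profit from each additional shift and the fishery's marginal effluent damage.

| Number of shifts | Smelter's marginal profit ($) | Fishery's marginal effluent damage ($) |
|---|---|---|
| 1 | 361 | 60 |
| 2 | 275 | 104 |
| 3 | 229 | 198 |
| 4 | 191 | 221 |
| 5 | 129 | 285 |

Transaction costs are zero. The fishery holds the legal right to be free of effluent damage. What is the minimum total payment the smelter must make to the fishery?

Efficient level: marginal profit ≥ marginal effluent damage through level 3, so k* = 3.
With the fishery holding the right, the smelter must at least compensate total damage at k*: 60 + 104 + 198 = 362.

$362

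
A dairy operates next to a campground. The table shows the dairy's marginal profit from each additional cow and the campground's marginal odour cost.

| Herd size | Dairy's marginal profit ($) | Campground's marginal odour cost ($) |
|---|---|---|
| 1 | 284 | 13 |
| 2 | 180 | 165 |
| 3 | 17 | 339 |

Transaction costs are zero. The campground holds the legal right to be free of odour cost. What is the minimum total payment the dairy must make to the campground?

$178

Efficient level: marginal profit ≥ marginal odour cost through level 2, so k* = 2.
With the campground holding the right, the dairy must at least compensate total damage at k*: 13 + 165 = 178.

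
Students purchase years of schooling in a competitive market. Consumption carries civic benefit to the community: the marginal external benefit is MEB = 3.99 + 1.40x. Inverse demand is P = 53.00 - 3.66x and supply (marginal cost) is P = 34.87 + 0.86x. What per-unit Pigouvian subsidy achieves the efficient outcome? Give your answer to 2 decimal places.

Social marginal benefit = demand + MEB = 56.99 - 2.26x.
Set SMB = MC: 56.99 - 2.26x = 34.87 + 0.86x → x* = 7.0897.
The Pigouvian subsidy equals MEB at x*: 3.99 + 1.40×7.0897 = 13.9156.

subsidy = 13.92 per unit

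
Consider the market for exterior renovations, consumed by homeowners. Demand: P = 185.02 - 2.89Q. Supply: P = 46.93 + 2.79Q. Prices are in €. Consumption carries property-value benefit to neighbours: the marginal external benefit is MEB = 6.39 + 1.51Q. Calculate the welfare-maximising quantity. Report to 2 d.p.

Q* = 34.65

Social marginal benefit = demand + MEB = 191.41 - 1.38Q.
Set SMB = MC: 191.41 - 1.38Q = 46.93 + 2.79Q → Q* = 34.6475.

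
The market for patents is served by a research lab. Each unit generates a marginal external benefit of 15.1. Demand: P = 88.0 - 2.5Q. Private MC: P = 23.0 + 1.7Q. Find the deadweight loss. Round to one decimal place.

Market equilibrium (private): 23.0 + 1.7Q = 88.0 - 2.5Q → Q_m = 15.4762.
Social marginal cost = private MC − MEB = 7.9 + 1.7Q.
Set SMC = demand: 7.9 + 1.7Q = 88.0 - 2.5Q → Q* = 19.0714.
The welfare-loss triangle has base |Q_m − Q*| and height MEB(Q_m) (the vertical gap between SMC and demand is zero at Q* and MEB at Q_m).
DWL = ½ × 3.5952 × 15.1000 = 27.1438.

DWL = 27.1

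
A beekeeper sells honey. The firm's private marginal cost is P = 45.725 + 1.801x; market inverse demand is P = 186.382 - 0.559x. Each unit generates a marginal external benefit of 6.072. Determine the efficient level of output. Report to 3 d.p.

Social marginal cost = private MC − MEB = 39.653 + 1.801x.
Set SMC = demand: 39.653 + 1.801x = 186.382 - 0.559x → x* = 62.1733.

x* = 62.173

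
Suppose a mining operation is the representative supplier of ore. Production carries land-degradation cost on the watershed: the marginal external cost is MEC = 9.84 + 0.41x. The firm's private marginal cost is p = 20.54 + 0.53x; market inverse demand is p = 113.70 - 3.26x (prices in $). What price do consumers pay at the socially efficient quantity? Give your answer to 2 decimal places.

P = $49.03

Social marginal cost = private MC + MEC = 30.38 + 0.94x.
Set SMC = demand: 30.38 + 0.94x = 113.70 - 3.26x → x* = 19.8381.
Consumer price on the demand curve at x*: 113.70 − 3.26×19.8381 = 49.0278.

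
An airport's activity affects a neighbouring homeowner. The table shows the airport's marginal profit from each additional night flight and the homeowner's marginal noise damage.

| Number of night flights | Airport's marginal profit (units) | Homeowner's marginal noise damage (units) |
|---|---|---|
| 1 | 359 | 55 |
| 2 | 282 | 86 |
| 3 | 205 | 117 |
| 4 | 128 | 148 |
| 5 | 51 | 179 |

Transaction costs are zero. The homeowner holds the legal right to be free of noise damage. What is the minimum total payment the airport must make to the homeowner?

Efficient level: marginal profit ≥ marginal noise damage through level 3, so k* = 3.
With the homeowner holding the right, the airport must at least compensate total damage at k*: 55 + 86 + 117 = 258.

258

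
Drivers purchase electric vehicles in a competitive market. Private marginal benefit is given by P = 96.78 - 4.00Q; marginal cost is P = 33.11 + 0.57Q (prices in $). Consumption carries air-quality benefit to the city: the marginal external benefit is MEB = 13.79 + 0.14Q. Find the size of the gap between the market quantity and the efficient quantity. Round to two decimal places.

3.55 units

Market equilibrium (private): 33.11 + 0.57Q = 96.78 - 4.00Q → Q_m = 13.9322.
Social marginal benefit = demand + MEB = 110.57 - 3.86Q.
Set SMB = MC: 110.57 - 3.86Q = 33.11 + 0.57Q → Q* = 17.4853.
Gap = |13.9322 − 17.4853| = 3.5531.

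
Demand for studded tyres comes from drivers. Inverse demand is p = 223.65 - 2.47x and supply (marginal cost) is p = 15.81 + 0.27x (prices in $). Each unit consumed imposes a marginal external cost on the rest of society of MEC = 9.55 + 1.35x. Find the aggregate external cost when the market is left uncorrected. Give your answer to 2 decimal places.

$4608.24

Market equilibrium (private): 15.81 + 0.27x = 223.65 - 2.47x → x_m = 75.8540.
Total external cost = ∫₀^{x_m} (9.55 + 1.35x) dx = 9.55×75.8540 + ½×1.35×75.8540² = 4608.2405.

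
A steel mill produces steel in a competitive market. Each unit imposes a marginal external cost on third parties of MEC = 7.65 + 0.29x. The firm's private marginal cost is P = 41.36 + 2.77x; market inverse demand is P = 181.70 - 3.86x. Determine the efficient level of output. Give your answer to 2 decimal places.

Social marginal cost = private MC + MEC = 49.01 + 3.06x.
Set SMC = demand: 49.01 + 3.06x = 181.70 - 3.86x → x* = 19.1749.

x* = 19.17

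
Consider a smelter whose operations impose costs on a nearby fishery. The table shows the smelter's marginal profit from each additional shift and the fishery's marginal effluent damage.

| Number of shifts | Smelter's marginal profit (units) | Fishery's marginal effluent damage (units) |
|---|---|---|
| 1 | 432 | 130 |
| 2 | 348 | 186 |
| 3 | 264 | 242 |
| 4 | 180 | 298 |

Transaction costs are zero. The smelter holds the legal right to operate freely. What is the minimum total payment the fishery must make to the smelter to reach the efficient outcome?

180

Left alone the smelter would choose level 4 (marginal profit stays positive).
Efficient level: k* = 3 (marginal profit ≥ marginal effluent damage through 3).
The fishery must at least cover the smelter's forgone profit from cutting 4→3: 180 = 180.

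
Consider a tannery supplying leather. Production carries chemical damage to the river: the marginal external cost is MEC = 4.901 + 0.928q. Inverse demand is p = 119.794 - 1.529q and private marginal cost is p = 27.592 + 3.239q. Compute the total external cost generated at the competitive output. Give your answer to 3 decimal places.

268.285

Market equilibrium (private): 27.592 + 3.239q = 119.794 - 1.529q → q_m = 19.3377.
Total external cost = ∫₀^{q_m} (4.901 + 0.928q) dq = 4.901×19.3377 + ½×0.928×19.3377² = 268.2853.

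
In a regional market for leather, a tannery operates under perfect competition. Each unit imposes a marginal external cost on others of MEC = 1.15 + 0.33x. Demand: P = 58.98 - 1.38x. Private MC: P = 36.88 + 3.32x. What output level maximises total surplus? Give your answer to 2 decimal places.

x* = 4.17

Social marginal cost = private MC + MEC = 38.03 + 3.65x.
Set SMC = demand: 38.03 + 3.65x = 58.98 - 1.38x → x* = 4.1650.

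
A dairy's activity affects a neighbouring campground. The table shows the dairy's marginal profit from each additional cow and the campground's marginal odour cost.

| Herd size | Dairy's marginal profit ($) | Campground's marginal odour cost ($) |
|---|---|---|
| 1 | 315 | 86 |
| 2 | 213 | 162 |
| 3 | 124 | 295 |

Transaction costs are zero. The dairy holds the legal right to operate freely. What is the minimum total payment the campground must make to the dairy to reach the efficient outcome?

Left alone the dairy would choose level 3 (marginal profit stays positive).
Efficient level: k* = 2 (marginal profit ≥ marginal odour cost through 2).
The campground must at least cover the dairy's forgone profit from cutting 3→2: 124 = 124.

$124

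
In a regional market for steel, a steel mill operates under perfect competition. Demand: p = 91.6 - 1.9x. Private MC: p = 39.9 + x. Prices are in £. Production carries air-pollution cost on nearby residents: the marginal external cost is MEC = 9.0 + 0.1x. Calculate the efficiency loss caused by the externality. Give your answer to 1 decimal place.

DWL = £19.4

Market equilibrium (private): 39.9 + x = 91.6 - 1.9x → x_m = 17.8276.
Social marginal cost = private MC + MEC = 48.9 + 1.1x.
Set SMC = demand: 48.9 + 1.1x = 91.6 - 1.9x → x* = 14.2333.
Between x* and x_m the wedge SMC − demand runs linearly from 0 to MEC(x_m), so the loss is a triangle.
DWL = ½ × 3.5943 × 10.7828 = 19.3783.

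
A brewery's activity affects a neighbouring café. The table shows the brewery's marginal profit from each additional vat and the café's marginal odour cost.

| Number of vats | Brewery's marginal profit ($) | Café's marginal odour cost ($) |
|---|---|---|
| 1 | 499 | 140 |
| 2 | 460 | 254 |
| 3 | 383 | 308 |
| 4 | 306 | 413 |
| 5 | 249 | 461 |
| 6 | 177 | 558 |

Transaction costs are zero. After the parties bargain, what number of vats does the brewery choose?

3

Bargaining reaches the level where marginal profit last exceeds marginal odour cost.
That holds through level 3 (383 ≥ 308) but not at 4 (306 < 413).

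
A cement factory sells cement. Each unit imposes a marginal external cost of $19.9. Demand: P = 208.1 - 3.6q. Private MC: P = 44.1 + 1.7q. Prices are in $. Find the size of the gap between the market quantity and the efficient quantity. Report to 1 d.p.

Market equilibrium (private): 44.1 + 1.7q = 208.1 - 3.6q → q_m = 30.9434.
Social marginal cost = private MC + MEC = 64.0 + 1.7q.
Set SMC = demand: 64.0 + 1.7q = 208.1 - 3.6q → q* = 27.1887.
Gap = |30.9434 − 27.1887| = 3.7547.

3.8 units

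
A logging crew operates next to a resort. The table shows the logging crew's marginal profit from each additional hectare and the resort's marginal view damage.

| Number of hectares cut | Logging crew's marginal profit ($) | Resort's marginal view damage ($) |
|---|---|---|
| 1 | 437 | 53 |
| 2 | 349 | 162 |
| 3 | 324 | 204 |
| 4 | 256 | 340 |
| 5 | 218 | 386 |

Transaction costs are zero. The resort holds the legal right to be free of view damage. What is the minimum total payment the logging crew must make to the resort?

$419

Efficient level: marginal profit ≥ marginal view damage through level 3, so k* = 3.
With the resort holding the right, the logging crew must at least compensate total damage at k*: 53 + 162 + 204 = 419.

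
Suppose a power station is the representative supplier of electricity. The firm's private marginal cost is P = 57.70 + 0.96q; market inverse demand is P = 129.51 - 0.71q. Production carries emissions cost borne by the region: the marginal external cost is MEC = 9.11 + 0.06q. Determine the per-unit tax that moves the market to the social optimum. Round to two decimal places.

Social marginal cost = private MC + MEC = 66.81 + 1.02q.
Set SMC = demand: 66.81 + 1.02q = 129.51 - 0.71q → q* = 36.2428.
The Pigouvian tax equals MEC at q*: 9.11 + 0.06×36.2428 = 11.2846.

tax = 11.28 per unit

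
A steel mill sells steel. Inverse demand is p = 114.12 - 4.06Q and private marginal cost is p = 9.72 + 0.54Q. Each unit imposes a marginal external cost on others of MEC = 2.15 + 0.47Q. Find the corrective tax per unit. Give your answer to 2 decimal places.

tax = 11.63 per unit

Social marginal cost = private MC + MEC = 11.87 + 1.01Q.
Set SMC = demand: 11.87 + 1.01Q = 114.12 - 4.06Q → Q* = 20.1677.
The Pigouvian tax equals MEC at Q*: 2.15 + 0.47×20.1677 = 11.6288.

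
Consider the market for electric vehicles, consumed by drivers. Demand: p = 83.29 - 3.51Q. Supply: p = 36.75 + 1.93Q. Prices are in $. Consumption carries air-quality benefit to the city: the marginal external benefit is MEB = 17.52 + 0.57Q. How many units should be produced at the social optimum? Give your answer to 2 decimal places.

Q* = 13.15

Social marginal benefit = demand + MEB = 100.81 - 2.94Q.
Set SMB = MC: 100.81 - 2.94Q = 36.75 + 1.93Q → Q* = 13.1540.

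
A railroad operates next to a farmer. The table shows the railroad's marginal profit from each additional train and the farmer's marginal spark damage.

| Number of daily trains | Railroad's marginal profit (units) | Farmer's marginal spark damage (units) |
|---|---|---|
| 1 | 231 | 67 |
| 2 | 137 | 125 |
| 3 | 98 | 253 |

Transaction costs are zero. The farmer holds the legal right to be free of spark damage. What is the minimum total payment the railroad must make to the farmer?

192

Efficient level: marginal profit ≥ marginal spark damage through level 2, so k* = 2.
With the farmer holding the right, the railroad must at least compensate total damage at k*: 67 + 125 = 192.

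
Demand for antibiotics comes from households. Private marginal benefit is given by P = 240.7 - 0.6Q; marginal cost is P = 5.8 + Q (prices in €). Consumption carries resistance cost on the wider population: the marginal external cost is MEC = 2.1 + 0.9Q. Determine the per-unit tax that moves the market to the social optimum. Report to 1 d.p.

Social marginal benefit = demand − MEC = 238.6 - 1.5Q.
Set SMB = MC: 238.6 - 1.5Q = 5.8 + Q → Q* = 93.1200.
The Pigouvian tax equals MEC at Q*: 2.1 + 0.9×93.1200 = 85.9080.

tax = €85.9 per unit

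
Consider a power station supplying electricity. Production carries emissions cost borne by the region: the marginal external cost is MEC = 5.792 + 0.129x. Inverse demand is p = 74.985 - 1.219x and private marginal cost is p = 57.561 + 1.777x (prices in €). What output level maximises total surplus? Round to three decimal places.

Social marginal cost = private MC + MEC = 63.353 + 1.906x.
Set SMC = demand: 63.353 + 1.906x = 74.985 - 1.219x → x* = 3.7222.

x* = 3.722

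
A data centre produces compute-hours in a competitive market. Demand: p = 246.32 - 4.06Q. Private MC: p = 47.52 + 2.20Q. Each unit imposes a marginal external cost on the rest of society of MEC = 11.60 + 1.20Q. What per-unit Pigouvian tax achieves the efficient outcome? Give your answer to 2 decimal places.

Social marginal cost = private MC + MEC = 59.12 + 3.40Q.
Set SMC = demand: 59.12 + 3.40Q = 246.32 - 4.06Q → Q* = 25.0938.
The Pigouvian tax equals MEC at Q*: 11.60 + 1.20×25.0938 = 41.7126.

tax = 41.71 per unit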